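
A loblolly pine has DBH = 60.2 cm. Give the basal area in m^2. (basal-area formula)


Formula: BA = pi * (DBH/2)^2 / 10000  (cm^2 to m^2)
Radius = DBH/2 = 60.2/2 = 30.1 cm
BA = pi * 30.1^2 / 10000
   = 2846.3144 cm^2 / 10000
   = 0.2846 m^2

0.2846


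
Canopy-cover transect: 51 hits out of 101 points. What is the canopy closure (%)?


Formula: Canopy closure = covered points / total points * 100
Closure = 51 / 101 * 100
Closure = 0.505 * 100 = 50.5%

50.5


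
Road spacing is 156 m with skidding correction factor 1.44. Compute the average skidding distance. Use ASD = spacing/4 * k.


Formula: ASD = (spacing / 4) * correction
Uncorrected distance = spacing / 4 = 156 / 4 = 39 m
ASD = 39 * 1.44 = 56 m

56


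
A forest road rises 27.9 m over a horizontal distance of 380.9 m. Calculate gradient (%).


Formula: Gradient = rise / run * 100
Gradient = 27.9 / 380.9 * 100 = 7.3%

7.3


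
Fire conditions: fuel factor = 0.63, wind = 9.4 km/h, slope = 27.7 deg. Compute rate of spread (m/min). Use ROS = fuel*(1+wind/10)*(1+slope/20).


Formula: ROS = fuel * (1 + wind/10) * (1 + slope/20)
Wind factor = 1 + 9.4/10 = 1.94
Slope factor = 1 + 27.7/20 = 2.385
ROS = 0.63 * 1.94 * 2.385 = 2.91 m/min

2.91


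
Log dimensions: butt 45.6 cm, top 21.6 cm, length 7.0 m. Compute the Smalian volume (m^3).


Smalian: V = (A1 + A2)/2 * L,  A = pi*(D/200)^2
A1 = pi*(45.6/200)^2 = 0.163313 m^2
A2 = pi*(21.6/200)^2 = 0.036644 m^2
V = (0.163313+0.036644)/2*7.0 = 0.6998 m^3

0.6998


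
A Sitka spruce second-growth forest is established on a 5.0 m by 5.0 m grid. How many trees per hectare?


Formula: TPH = 10000 m^2/ha / (spacing_x * spacing_y)
Area per tree = 5.0 m * 5.0 m = 25.0 m^2
TPH = 10000 / 25.0 = 400 trees/ha

400


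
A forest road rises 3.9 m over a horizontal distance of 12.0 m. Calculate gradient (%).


Formula: Gradient = rise / run * 100
Gradient = 3.9 / 12.0 * 100 = 32.5%

32.5


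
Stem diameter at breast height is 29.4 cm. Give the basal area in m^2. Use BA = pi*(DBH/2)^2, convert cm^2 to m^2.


Formula: BA = pi * (DBH/2)^2 / 10000  (cm^2 to m^2)
Radius = DBH/2 = 29.4/2 = 14.7 cm
BA = pi * 14.7^2 / 10000
   = 678.8668 cm^2 / 10000
   = 0.0679 m^2

0.0679


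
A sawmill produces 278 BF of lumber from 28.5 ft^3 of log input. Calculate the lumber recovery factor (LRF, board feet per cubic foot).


Formula: LRF = Lumber Output (BF) / Log Input (ft^3)
LRF = 278 BF / 28.5 ft^3
LRF = 9.75 BF/ft^3

9.75


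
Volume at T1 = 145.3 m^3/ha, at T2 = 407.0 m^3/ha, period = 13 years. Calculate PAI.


Formula: PAI = (V_T2 - V_T1) / (T2 - T1)
Volume increment = 407.0 - 145.3 = 261.7 m^3/ha
PAI = 261.7 / 13 = 20.13 m^3/ha/year

20.13


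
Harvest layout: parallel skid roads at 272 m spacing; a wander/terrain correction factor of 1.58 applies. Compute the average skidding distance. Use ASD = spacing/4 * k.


Formula: ASD = (spacing / 4) * correction
Uncorrected distance = spacing / 4 = 272 / 4 = 68 m
ASD = 68 * 1.58 = 107 m

107


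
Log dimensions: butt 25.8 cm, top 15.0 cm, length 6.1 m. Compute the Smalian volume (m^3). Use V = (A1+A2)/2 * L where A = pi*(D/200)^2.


Smalian: V = (A1 + A2)/2 * L,  A = pi*(D/200)^2
A1 = pi*(25.8/200)^2 = 0.052279 m^2
A2 = pi*(15.0/200)^2 = 0.017671 m^2
V = (0.052279+0.017671)/2*6.1 = 0.2133 m^3

0.2133


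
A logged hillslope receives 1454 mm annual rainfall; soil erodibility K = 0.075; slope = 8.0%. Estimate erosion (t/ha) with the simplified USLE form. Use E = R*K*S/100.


Formula: E = R * K * S / 100  (simplified USLE)
R * K = 1454 * 0.075 = 109.05
E = 109.05 * 8.0 / 100 = 8.72 t/ha

8.72


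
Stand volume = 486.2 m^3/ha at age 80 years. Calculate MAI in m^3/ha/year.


Formula: MAI = Total Volume / Stand Age
MAI = 486.2 m^3/ha / 80 years
MAI = 6.08 m^3/ha/year

6.08


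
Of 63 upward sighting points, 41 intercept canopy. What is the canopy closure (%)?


Formula: Canopy closure = covered points / total points * 100
Closure = 41 / 63 * 100
Closure = 0.6508 * 100 = 65.1%

65.1


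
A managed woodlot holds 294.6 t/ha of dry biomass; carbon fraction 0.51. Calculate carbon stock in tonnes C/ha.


Formula: Carbon Stock = Biomass * Carbon Fraction
C = 294.6 t/ha * 0.51
C = 150.2 t C/ha

150.2


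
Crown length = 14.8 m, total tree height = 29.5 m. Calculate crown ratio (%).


Formula: Crown Ratio = (Crown Length / Total Height) * 100
CR = (14.8 m / 29.5 m) * 100
CR = 0.5017 * 100 = 50.2%

50.2


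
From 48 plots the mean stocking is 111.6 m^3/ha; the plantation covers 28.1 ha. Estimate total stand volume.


Formula: Total Volume = Mean Volume per ha * Total Area
Total Volume = 111.6 m^3/ha * 28.1 ha
Total Volume = 3136 m^3

3136


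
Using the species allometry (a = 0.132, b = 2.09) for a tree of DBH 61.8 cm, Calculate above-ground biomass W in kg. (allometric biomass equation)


Formula: W = a * DBH^b  (allometric power law)
DBH^b = 61.8^2.09 = 5535.6155
W = 0.132 * 5535.6155 = 730.7 kg

730.7


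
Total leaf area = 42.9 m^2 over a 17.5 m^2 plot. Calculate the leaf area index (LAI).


Formula: LAI = total leaf area / ground area  (dimensionless)
LAI = 42.9 m^2 / 17.5 m^2
LAI = 2.45

2.45


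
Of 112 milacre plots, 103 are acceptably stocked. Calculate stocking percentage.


Formula: Stocking % = stocked plots / total plots * 100
Stocking = 103 / 112 * 100
Stocking = 0.9196 * 100 = 92.0%

92.0


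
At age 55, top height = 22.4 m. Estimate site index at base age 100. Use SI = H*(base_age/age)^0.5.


Formula: SI = H_dom * (base_age / age)^0.5
Age ratio = 100 / 55 = 1.81818
sqrt(age_ratio) = 1.3484
SI = 22.4 * 1.3484 = 30.2 m

30.2


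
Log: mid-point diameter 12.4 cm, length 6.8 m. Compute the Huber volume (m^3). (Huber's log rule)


Huber: V = Am * L,  Am = pi*(Dm/200)^2
Am = pi*(12.4/200)^2 = 0.012076 m^2
V = 0.012076*6.8 = 0.0821 m^3

0.0821


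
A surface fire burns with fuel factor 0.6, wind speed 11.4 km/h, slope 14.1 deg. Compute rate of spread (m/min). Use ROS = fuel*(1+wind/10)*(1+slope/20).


Formula: ROS = fuel * (1 + wind/10) * (1 + slope/20)
Wind factor = 1 + 11.4/10 = 2.14
Slope factor = 1 + 14.1/20 = 1.705
ROS = 0.6 * 2.14 * 1.705 = 2.19 m/min

2.19


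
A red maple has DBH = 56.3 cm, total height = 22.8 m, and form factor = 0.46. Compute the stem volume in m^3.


Formula: V = pi * (DBH/200)^2 * H * ff
Radius = DBH/200 = 56.3/200 = 0.2815 m
Radius^2 = 0.2815^2 = 0.07924225 m^2
V = pi * 0.07924225 * 22.8 * 0.46
V = 2.611 m^3

2.611


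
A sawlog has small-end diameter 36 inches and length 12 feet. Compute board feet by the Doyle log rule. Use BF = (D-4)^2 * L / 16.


Doyle: BF = (D - 4)^2 * L / 16
Adjusted diameter = 36 - 4 = 32 in
(D-4)^2 = 32^2 = 1024
BF = 1024 * 12 / 16 = 768 BF

768


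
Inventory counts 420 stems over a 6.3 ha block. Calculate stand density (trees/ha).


Formula: Stand Density = N_trees / Area_ha
Density = 420 trees / 6.3 ha
Density = 67 trees/ha

67


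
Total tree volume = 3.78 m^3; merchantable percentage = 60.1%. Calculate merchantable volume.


Formula: MV = V_total * (merchantable_pct / 100)
Merchantable fraction = 60.1% / 100 = 0.601
MV = 3.78 m^3 * 0.601 = 2.272 m^3

2.272


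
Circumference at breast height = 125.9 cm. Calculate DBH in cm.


Formula: DBH = C / pi
DBH = 125.9 / pi
pi = 3.14159...
DBH = 40.1 cm

40.1


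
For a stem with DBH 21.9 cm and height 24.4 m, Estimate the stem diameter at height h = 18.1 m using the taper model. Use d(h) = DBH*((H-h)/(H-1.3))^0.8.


Taper: d(h) = DBH * ((H - h) / (H - 1.3))^0.8
Numerator = H - h = 24.4 - 18.1 = 6.3 m
Denominator = H - 1.3 = 24.4 - 1.3 = 23.1 m
Ratio = 6.3 / 23.1 = 0.27273
d = 21.9 * 0.27273^0.8 = 7.7 cm

7.7


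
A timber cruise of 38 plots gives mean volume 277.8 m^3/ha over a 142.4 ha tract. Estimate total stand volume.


Formula: Total Volume = Mean Volume per ha * Total Area
Total Volume = 277.8 m^3/ha * 142.4 ha
Total Volume = 39559 m^3

39559


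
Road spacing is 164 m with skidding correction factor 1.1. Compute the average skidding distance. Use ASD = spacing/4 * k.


Formula: ASD = (spacing / 4) * correction
Uncorrected distance = spacing / 4 = 164 / 4 = 41 m
ASD = 41 * 1.1 = 45 m

45


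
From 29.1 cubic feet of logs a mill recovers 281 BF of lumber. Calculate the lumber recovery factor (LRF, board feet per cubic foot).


Formula: LRF = Lumber Output (BF) / Log Input (ft^3)
LRF = 281 BF / 29.1 ft^3
LRF = 9.66 BF/ft^3

9.66


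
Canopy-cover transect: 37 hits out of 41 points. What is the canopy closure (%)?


Formula: Canopy closure = covered points / total points * 100
Closure = 37 / 41 * 100
Closure = 0.9024 * 100 = 90.2%

90.2


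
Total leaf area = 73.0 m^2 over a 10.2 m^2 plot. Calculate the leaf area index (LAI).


Formula: LAI = total leaf area / ground area  (dimensionless)
LAI = 73.0 m^2 / 10.2 m^2
LAI = 7.16

7.16


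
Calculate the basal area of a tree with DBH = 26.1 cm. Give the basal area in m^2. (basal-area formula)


Formula: BA = pi * (DBH/2)^2 / 10000  (cm^2 to m^2)
Radius = DBH/2 = 26.1/2 = 13.05 cm
BA = pi * 13.05^2 / 10000
   = 535.0211 cm^2 / 10000
   = 0.0535 m^2

0.0535


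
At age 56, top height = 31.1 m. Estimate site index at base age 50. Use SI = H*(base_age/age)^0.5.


Formula: SI = H_dom * (base_age / age)^0.5
Age ratio = 50 / 56 = 0.89286
sqrt(age_ratio) = 0.94491
SI = 31.1 * 0.94491 = 29.4 m

29.4


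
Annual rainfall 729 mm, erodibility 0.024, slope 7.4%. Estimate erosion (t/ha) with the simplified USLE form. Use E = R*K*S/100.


Formula: E = R * K * S / 100  (simplified USLE)
R * K = 729 * 0.024 = 17.496
E = 17.496 * 7.4 / 100 = 1.29 t/ha

1.29


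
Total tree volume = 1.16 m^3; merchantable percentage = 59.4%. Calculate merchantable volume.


Formula: MV = V_total * (merchantable_pct / 100)
Merchantable fraction = 59.4% / 100 = 0.594
MV = 1.16 m^3 * 0.594 = 0.689 m^3

0.689


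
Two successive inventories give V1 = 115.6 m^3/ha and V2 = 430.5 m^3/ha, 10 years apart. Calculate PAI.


Formula: PAI = (V_T2 - V_T1) / (T2 - T1)
Volume increment = 430.5 - 115.6 = 314.9 m^3/ha
PAI = 314.9 / 10 = 31.49 m^3/ha/year

31.49


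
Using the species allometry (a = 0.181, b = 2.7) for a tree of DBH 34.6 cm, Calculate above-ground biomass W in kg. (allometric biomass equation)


Formula: W = a * DBH^b  (allometric power law)
DBH^b = 34.6^2.7 = 14305.5799
W = 0.181 * 14305.5799 = 2589.3 kg

2589.3


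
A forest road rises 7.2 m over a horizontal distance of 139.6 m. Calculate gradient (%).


Formula: Gradient = rise / run * 100
Gradient = 7.2 / 139.6 * 100 = 5.2%

5.2


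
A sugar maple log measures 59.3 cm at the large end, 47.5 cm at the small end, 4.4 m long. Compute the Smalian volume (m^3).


Smalian: V = (A1 + A2)/2 * L,  A = pi*(D/200)^2
A1 = pi*(59.3/200)^2 = 0.276184 m^2
A2 = pi*(47.5/200)^2 = 0.177205 m^2
V = (0.276184+0.177205)/2*4.4 = 0.9975 m^3

0.9975


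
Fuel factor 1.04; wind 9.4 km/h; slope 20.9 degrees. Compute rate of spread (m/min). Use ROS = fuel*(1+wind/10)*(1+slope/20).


Formula: ROS = fuel * (1 + wind/10) * (1 + slope/20)
Wind factor = 1 + 9.4/10 = 1.94
Slope factor = 1 + 20.9/20 = 2.045
ROS = 1.04 * 1.94 * 2.045 = 4.13 m/min

4.13


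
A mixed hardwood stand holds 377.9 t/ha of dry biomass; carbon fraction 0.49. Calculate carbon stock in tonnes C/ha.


Formula: Carbon Stock = Biomass * Carbon Fraction
C = 377.9 t/ha * 0.49
C = 185.2 t C/ha

185.2


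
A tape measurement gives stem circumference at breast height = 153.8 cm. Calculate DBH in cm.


Formula: DBH = C / pi
DBH = 153.8 / pi
pi = 3.14159...
DBH = 49.0 cm

49.0


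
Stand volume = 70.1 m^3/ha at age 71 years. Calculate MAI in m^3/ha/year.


Formula: MAI = Total Volume / Stand Age
MAI = 70.1 m^3/ha / 71 years
MAI = 0.99 m^3/ha/year

0.99


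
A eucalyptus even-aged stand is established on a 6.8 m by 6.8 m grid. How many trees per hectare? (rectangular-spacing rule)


Formula: TPH = 10000 m^2/ha / (spacing_x * spacing_y)
Area per tree = 6.8 m * 6.8 m = 46.24 m^2
TPH = 10000 / 46.24 = 216 trees/ha

216


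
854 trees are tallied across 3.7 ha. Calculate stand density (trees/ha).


Formula: Stand Density = N_trees / Area_ha
Density = 854 trees / 3.7 ha
Density = 231 trees/ha

231


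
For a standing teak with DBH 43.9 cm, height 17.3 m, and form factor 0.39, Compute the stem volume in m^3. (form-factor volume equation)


Formula: V = pi * (DBH/200)^2 * H * ff
Radius = DBH/200 = 43.9/200 = 0.2195 m
Radius^2 = 0.2195^2 = 0.04818025 m^2
V = pi * 0.04818025 * 17.3 * 0.39
V = 1.021 m^3

1.021


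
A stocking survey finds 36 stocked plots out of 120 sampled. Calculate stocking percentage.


Formula: Stocking % = stocked plots / total plots * 100
Stocking = 36 / 120 * 100
Stocking = 0.3 * 100 = 30.0%

30.0


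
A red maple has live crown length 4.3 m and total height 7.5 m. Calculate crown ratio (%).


Formula: Crown Ratio = (Crown Length / Total Height) * 100
CR = (4.3 m / 7.5 m) * 100
CR = 0.5733 * 100 = 57.3%

57.3


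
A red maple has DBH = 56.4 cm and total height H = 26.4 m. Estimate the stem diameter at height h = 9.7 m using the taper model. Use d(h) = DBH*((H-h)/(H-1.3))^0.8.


Taper: d(h) = DBH * ((H - h) / (H - 1.3))^0.8
Numerator = H - h = 26.4 - 9.7 = 16.7 m
Denominator = H - 1.3 = 26.4 - 1.3 = 25.1 m
Ratio = 16.7 / 25.1 = 0.66534
d = 56.4 * 0.66534^0.8 = 40.7 cm

40.7


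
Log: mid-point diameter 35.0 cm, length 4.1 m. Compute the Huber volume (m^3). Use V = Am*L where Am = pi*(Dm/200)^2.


Huber: V = Am * L,  Am = pi*(Dm/200)^2
Am = pi*(35.0/200)^2 = 0.096211 m^2
V = 0.096211*4.1 = 0.3945 m^3

0.3945


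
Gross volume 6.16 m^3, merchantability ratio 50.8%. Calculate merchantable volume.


Formula: MV = V_total * (merchantable_pct / 100)
Merchantable fraction = 50.8% / 100 = 0.508
MV = 6.16 m^3 * 0.508 = 3.129 m^3

3.129


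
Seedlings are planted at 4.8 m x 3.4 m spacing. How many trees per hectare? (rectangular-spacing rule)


Formula: TPH = 10000 m^2/ha / (spacing_x * spacing_y)
Area per tree = 4.8 m * 3.4 m = 16.32 m^2
TPH = 10000 / 16.32 = 613 trees/ha

613


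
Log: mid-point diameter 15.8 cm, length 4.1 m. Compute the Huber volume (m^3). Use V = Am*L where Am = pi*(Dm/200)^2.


Huber: V = Am * L,  Am = pi*(Dm/200)^2
Am = pi*(15.8/200)^2 = 0.019607 m^2
V = 0.019607*4.1 = 0.0804 m^3

0.0804


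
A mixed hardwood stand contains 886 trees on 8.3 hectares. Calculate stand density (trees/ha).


Formula: Stand Density = N_trees / Area_ha
Density = 886 trees / 8.3 ha
Density = 107 trees/ha

107


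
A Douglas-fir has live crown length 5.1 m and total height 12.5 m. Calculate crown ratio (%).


Formula: Crown Ratio = (Crown Length / Total Height) * 100
CR = (5.1 m / 12.5 m) * 100
CR = 0.408 * 100 = 40.8%

40.8


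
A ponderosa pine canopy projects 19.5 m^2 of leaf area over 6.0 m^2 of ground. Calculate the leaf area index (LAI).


Formula: LAI = total leaf area / ground area  (dimensionless)
LAI = 19.5 m^2 / 6.0 m^2
LAI = 3.25

3.25


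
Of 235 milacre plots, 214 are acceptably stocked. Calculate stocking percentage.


Formula: Stocking % = stocked plots / total plots * 100
Stocking = 214 / 235 * 100
Stocking = 0.9106 * 100 = 91.1%

91.1


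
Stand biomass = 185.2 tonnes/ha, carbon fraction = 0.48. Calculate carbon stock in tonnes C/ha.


Formula: Carbon Stock = Biomass * Carbon Fraction
C = 185.2 t/ha * 0.48
C = 88.9 t C/ha

88.9


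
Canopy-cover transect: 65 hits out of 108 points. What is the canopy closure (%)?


Formula: Canopy closure = covered points / total points * 100
Closure = 65 / 108 * 100
Closure = 0.6019 * 100 = 60.2%

60.2


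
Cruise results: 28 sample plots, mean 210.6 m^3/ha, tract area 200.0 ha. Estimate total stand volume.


Formula: Total Volume = Mean Volume per ha * Total Area
Total Volume = 210.6 m^3/ha * 200.0 ha
Total Volume = 42120 m^3

42120


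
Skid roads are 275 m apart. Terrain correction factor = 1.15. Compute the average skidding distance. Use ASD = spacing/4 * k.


Formula: ASD = (spacing / 4) * correction
Uncorrected distance = spacing / 4 = 275 / 4 = 68.75 m
ASD = 68.75 * 1.15 = 79 m

79


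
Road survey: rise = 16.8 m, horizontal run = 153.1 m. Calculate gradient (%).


Formula: Gradient = rise / run * 100
Gradient = 16.8 / 153.1 * 100 = 11.0%

11.0


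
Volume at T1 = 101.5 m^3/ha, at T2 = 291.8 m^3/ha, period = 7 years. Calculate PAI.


Formula: PAI = (V_T2 - V_T1) / (T2 - T1)
Volume increment = 291.8 - 101.5 = 190.3 m^3/ha
PAI = 190.3 / 7 = 27.19 m^3/ha/year

27.19


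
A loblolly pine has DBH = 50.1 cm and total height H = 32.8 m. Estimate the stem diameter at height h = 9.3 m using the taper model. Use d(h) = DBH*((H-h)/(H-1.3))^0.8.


Taper: d(h) = DBH * ((H - h) / (H - 1.3))^0.8
Numerator = H - h = 32.8 - 9.3 = 23.5 m
Denominator = H - 1.3 = 32.8 - 1.3 = 31.5 m
Ratio = 23.5 / 31.5 = 0.74603
d = 50.1 * 0.74603^0.8 = 39.6 cm

39.6


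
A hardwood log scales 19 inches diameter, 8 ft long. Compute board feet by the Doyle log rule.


Doyle: BF = (D - 4)^2 * L / 16
Adjusted diameter = 19 - 4 = 15 in
(D-4)^2 = 15^2 = 225
BF = 225 * 8 / 16 = 113 BF

113


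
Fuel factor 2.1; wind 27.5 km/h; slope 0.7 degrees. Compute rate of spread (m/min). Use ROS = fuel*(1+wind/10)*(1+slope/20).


Formula: ROS = fuel * (1 + wind/10) * (1 + slope/20)
Wind factor = 1 + 27.5/10 = 3.75
Slope factor = 1 + 0.7/20 = 1.035
ROS = 2.1 * 3.75 * 1.035 = 8.15 m/min

8.15


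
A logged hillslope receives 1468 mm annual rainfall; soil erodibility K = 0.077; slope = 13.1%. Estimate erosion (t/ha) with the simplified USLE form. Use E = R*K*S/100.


Formula: E = R * K * S / 100  (simplified USLE)
R * K = 1468 * 0.077 = 113.036
E = 113.036 * 13.1 / 100 = 14.81 t/ha

14.81


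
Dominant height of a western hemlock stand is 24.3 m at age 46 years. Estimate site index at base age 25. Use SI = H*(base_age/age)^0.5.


Formula: SI = H_dom * (base_age / age)^0.5
Age ratio = 25 / 46 = 0.54348
sqrt(age_ratio) = 0.73721
SI = 24.3 * 0.73721 = 17.9 m

17.9


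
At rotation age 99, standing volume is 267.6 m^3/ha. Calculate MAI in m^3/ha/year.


Formula: MAI = Total Volume / Stand Age
MAI = 267.6 m^3/ha / 99 years
MAI = 2.7 m^3/ha/year

2.7


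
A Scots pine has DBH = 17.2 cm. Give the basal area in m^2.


Formula: BA = pi * (DBH/2)^2 / 10000  (cm^2 to m^2)
Radius = DBH/2 = 17.2/2 = 8.6 cm
BA = pi * 8.6^2 / 10000
   = 232.3522 cm^2 / 10000
   = 0.0232 m^2

0.0232


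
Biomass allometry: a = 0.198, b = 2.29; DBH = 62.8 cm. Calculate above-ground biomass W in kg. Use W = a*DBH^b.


Formula: W = a * DBH^b  (allometric power law)
DBH^b = 62.8^2.29 = 13101.698
W = 0.198 * 13101.698 = 2594.1 kg

2594.1


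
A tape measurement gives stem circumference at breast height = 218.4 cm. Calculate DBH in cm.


Formula: DBH = C / pi
DBH = 218.4 / pi
pi = 3.14159...
DBH = 69.5 cm

69.5


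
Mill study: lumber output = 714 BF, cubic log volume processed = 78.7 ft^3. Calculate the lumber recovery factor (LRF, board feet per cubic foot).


Formula: LRF = Lumber Output (BF) / Log Input (ft^3)
LRF = 714 BF / 78.7 ft^3
LRF = 9.07 BF/ft^3

9.07


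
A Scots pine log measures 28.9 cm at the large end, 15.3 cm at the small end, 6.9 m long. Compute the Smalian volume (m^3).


Smalian: V = (A1 + A2)/2 * L,  A = pi*(D/200)^2
A1 = pi*(28.9/200)^2 = 0.065597 m^2
A2 = pi*(15.3/200)^2 = 0.018385 m^2
V = (0.065597+0.018385)/2*6.9 = 0.2897 m^3

0.2897


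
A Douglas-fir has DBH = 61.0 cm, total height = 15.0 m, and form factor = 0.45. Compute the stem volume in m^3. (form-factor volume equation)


Formula: V = pi * (DBH/200)^2 * H * ff
Radius = DBH/200 = 61.0/200 = 0.305 m
Radius^2 = 0.305^2 = 0.093025 m^2
V = pi * 0.093025 * 15.0 * 0.45
V = 1.973 m^3

1.973


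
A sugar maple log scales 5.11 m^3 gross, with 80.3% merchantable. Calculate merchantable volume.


Formula: MV = V_total * (merchantable_pct / 100)
Merchantable fraction = 80.3% / 100 = 0.803
MV = 5.11 m^3 * 0.803 = 4.103 m^3

4.103


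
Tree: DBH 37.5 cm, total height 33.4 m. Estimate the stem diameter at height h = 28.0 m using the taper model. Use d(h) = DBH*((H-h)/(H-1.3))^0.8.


Taper: d(h) = DBH * ((H - h) / (H - 1.3))^0.8
Numerator = H - h = 33.4 - 28.0 = 5.4 m
Denominator = H - 1.3 = 33.4 - 1.3 = 32.1 m
Ratio = 5.4 / 32.1 = 0.16822
d = 37.5 * 0.16822^0.8 = 9.0 cm

9.0


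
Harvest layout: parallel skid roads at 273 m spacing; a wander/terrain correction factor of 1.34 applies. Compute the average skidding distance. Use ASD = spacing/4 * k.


Formula: ASD = (spacing / 4) * correction
Uncorrected distance = spacing / 4 = 273 / 4 = 68.25 m
ASD = 68.25 * 1.34 = 91 m

91


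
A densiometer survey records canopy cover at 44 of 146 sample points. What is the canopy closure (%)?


Formula: Canopy closure = covered points / total points * 100
Closure = 44 / 146 * 100
Closure = 0.3014 * 100 = 30.1%

30.1


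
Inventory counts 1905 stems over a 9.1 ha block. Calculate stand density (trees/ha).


Formula: Stand Density = N_trees / Area_ha
Density = 1905 trees / 9.1 ha
Density = 209 trees/ha

209


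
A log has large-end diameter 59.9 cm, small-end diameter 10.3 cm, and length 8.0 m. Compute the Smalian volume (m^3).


Smalian: V = (A1 + A2)/2 * L,  A = pi*(D/200)^2
A1 = pi*(59.9/200)^2 = 0.281802 m^2
A2 = pi*(10.3/200)^2 = 0.008332 m^2
V = (0.281802+0.008332)/2*8.0 = 1.1605 m^3

1.1605


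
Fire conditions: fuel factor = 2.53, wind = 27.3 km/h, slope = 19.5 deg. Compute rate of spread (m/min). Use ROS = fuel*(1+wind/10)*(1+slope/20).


Formula: ROS = fuel * (1 + wind/10) * (1 + slope/20)
Wind factor = 1 + 27.3/10 = 3.73
Slope factor = 1 + 19.5/20 = 1.975
ROS = 2.53 * 3.73 * 1.975 = 18.64 m/min

18.64


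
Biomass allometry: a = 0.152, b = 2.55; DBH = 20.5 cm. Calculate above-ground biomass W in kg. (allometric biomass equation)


Formula: W = a * DBH^b  (allometric power law)
DBH^b = 20.5^2.55 = 2212.9538
W = 0.152 * 2212.9538 = 336.4 kg

336.4


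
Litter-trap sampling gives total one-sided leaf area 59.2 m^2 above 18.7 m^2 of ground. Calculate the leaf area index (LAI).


Formula: LAI = total leaf area / ground area  (dimensionless)
LAI = 59.2 m^2 / 18.7 m^2
LAI = 3.17

3.17


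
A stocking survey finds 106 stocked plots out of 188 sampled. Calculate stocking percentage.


Formula: Stocking % = stocked plots / total plots * 100
Stocking = 106 / 188 * 100
Stocking = 0.5638 * 100 = 56.4%

56.4


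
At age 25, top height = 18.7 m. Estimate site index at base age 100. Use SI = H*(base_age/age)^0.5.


Formula: SI = H_dom * (base_age / age)^0.5
Age ratio = 100 / 25 = 4.0
sqrt(age_ratio) = 2.0
SI = 18.7 * 2.0 = 37.4 m

37.4


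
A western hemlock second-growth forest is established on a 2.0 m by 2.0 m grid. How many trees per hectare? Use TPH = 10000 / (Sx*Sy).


Formula: TPH = 10000 m^2/ha / (spacing_x * spacing_y)
Area per tree = 2.0 m * 2.0 m = 4.0 m^2
TPH = 10000 / 4.0 = 2500 trees/ha

2500


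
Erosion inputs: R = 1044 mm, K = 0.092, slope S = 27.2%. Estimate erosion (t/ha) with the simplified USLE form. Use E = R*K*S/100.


Formula: E = R * K * S / 100  (simplified USLE)
R * K = 1044 * 0.092 = 96.048
E = 96.048 * 27.2 / 100 = 26.13 t/ha

26.13


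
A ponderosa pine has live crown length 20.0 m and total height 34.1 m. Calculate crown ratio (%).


Formula: Crown Ratio = (Crown Length / Total Height) * 100
CR = (20.0 m / 34.1 m) * 100
CR = 0.5865 * 100 = 58.7%

58.7


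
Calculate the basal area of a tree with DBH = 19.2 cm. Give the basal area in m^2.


Formula: BA = pi * (DBH/2)^2 / 10000  (cm^2 to m^2)
Radius = DBH/2 = 19.2/2 = 9.6 cm
BA = pi * 9.6^2 / 10000
   = 289.5292 cm^2 / 10000
   = 0.029 m^2

0.029


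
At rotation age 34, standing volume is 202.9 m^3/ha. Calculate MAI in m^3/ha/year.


Formula: MAI = Total Volume / Stand Age
MAI = 202.9 m^3/ha / 34 years
MAI = 5.97 m^3/ha/year

5.97


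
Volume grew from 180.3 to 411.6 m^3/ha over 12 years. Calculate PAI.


Formula: PAI = (V_T2 - V_T1) / (T2 - T1)
Volume increment = 411.6 - 180.3 = 231.3 m^3/ha
PAI = 231.3 / 12 = 19.28 m^3/ha/year

19.28


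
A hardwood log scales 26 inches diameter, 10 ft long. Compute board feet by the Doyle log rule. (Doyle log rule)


Doyle: BF = (D - 4)^2 * L / 16
Adjusted diameter = 26 - 4 = 22 in
(D-4)^2 = 22^2 = 484
BF = 484 * 10 / 16 = 303 BF

303


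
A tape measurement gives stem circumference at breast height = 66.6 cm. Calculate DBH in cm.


Formula: DBH = C / pi
DBH = 66.6 / pi
pi = 3.14159...
DBH = 21.2 cm

21.2


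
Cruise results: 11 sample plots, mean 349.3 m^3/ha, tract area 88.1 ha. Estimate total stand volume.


Formula: Total Volume = Mean Volume per ha * Total Area
Total Volume = 349.3 m^3/ha * 88.1 ha
Total Volume = 30773 m^3

30773


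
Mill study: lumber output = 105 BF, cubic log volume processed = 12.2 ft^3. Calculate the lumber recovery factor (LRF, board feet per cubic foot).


Formula: LRF = Lumber Output (BF) / Log Input (ft^3)
LRF = 105 BF / 12.2 ft^3
LRF = 8.61 BF/ft^3

8.61


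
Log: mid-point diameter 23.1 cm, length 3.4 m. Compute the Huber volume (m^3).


Huber: V = Am * L,  Am = pi*(Dm/200)^2
Am = pi*(23.1/200)^2 = 0.04191 m^2
V = 0.04191*3.4 = 0.1425 m^3

0.1425


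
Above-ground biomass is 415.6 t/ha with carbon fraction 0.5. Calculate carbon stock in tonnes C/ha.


Formula: Carbon Stock = Biomass * Carbon Fraction
C = 415.6 t/ha * 0.5
C = 207.8 t C/ha

207.8


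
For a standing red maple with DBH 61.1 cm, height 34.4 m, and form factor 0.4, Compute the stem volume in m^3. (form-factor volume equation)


Formula: V = pi * (DBH/200)^2 * H * ff
Radius = DBH/200 = 61.1/200 = 0.3055 m
Radius^2 = 0.3055^2 = 0.09333025 m^2
V = pi * 0.09333025 * 34.4 * 0.4
V = 4.035 m^3

4.035


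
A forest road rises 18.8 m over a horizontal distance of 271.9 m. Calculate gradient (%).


Formula: Gradient = rise / run * 100
Gradient = 18.8 / 271.9 * 100 = 6.9%

6.9


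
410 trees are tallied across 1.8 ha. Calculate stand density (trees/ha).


Formula: Stand Density = N_trees / Area_ha
Density = 410 trees / 1.8 ha
Density = 228 trees/ha

228


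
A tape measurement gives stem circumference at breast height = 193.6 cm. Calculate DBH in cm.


Formula: DBH = C / pi
DBH = 193.6 / pi
pi = 3.14159...
DBH = 61.6 cm

61.6


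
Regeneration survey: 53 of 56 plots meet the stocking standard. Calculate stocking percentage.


Formula: Stocking % = stocked plots / total plots * 100
Stocking = 53 / 56 * 100
Stocking = 0.9464 * 100 = 94.6%

94.6


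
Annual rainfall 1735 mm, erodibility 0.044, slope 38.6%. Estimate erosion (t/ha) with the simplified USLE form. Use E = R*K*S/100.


Formula: E = R * K * S / 100  (simplified USLE)
R * K = 1735 * 0.044 = 76.34
E = 76.34 * 38.6 / 100 = 29.47 t/ha

29.47


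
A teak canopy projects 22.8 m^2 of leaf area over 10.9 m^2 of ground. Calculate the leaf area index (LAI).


Formula: LAI = total leaf area / ground area  (dimensionless)
LAI = 22.8 m^2 / 10.9 m^2
LAI = 2.09

2.09


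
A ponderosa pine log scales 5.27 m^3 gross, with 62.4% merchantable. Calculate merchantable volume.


Formula: MV = V_total * (merchantable_pct / 100)
Merchantable fraction = 62.4% / 100 = 0.624
MV = 5.27 m^3 * 0.624 = 3.288 m^3

3.288


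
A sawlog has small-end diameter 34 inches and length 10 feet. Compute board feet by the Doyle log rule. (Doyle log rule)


Doyle: BF = (D - 4)^2 * L / 16
Adjusted diameter = 34 - 4 = 30 in
(D-4)^2 = 30^2 = 900
BF = 900 * 10 / 16 = 563 BF

563


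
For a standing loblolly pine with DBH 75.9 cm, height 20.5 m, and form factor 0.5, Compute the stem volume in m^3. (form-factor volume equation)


Formula: V = pi * (DBH/200)^2 * H * ff
Radius = DBH/200 = 75.9/200 = 0.3795 m
Radius^2 = 0.3795^2 = 0.14402025 m^2
V = pi * 0.14402025 * 20.5 * 0.5
V = 4.638 m^3

4.638


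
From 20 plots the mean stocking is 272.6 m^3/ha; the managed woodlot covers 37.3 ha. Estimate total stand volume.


Formula: Total Volume = Mean Volume per ha * Total Area
Total Volume = 272.6 m^3/ha * 37.3 ha
Total Volume = 10168 m^3

10168


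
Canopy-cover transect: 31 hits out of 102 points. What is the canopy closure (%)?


Formula: Canopy closure = covered points / total points * 100
Closure = 31 / 102 * 100
Closure = 0.3039 * 100 = 30.4%

30.4


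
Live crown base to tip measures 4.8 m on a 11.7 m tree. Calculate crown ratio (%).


Formula: Crown Ratio = (Crown Length / Total Height) * 100
CR = (4.8 m / 11.7 m) * 100
CR = 0.4103 * 100 = 41.0%

41.0


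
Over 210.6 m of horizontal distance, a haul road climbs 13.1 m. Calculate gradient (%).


Formula: Gradient = rise / run * 100
Gradient = 13.1 / 210.6 * 100 = 6.2%

6.2


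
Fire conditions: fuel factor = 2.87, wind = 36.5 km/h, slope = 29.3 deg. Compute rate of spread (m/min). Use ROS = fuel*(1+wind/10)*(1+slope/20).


Formula: ROS = fuel * (1 + wind/10) * (1 + slope/20)
Wind factor = 1 + 36.5/10 = 4.65
Slope factor = 1 + 29.3/20 = 2.465
ROS = 2.87 * 4.65 * 2.465 = 32.9 m/min

32.9


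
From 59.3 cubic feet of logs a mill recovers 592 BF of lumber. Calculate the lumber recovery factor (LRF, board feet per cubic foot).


Formula: LRF = Lumber Output (BF) / Log Input (ft^3)
LRF = 592 BF / 59.3 ft^3
LRF = 9.98 BF/ft^3

9.98


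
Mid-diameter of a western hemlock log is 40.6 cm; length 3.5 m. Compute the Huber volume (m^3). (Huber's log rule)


Huber: V = Am * L,  Am = pi*(Dm/200)^2
Am = pi*(40.6/200)^2 = 0.129462 m^2
V = 0.129462*3.5 = 0.4531 m^3

0.4531


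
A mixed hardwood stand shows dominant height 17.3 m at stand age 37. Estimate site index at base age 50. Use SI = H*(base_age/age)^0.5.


Formula: SI = H_dom * (base_age / age)^0.5
Age ratio = 50 / 37 = 1.35135
sqrt(age_ratio) = 1.16248
SI = 17.3 * 1.16248 = 20.1 m

20.1


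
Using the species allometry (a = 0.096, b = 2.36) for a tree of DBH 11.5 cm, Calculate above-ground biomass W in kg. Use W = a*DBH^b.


Formula: W = a * DBH^b  (allometric power law)
DBH^b = 11.5^2.36 = 318.6008
W = 0.096 * 318.6008 = 30.6 kg

30.6


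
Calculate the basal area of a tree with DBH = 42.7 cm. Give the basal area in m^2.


Formula: BA = pi * (DBH/2)^2 / 10000  (cm^2 to m^2)
Radius = DBH/2 = 42.7/2 = 21.35 cm
BA = pi * 21.35^2 / 10000
   = 1432.0086 cm^2 / 10000
   = 0.1432 m^2

0.1432


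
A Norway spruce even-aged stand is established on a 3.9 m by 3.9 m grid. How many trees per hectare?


Formula: TPH = 10000 m^2/ha / (spacing_x * spacing_y)
Area per tree = 3.9 m * 3.9 m = 15.21 m^2
TPH = 10000 / 15.21 = 657 trees/ha

657


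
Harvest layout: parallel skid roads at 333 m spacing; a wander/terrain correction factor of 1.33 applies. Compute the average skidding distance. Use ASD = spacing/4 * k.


Formula: ASD = (spacing / 4) * correction
Uncorrected distance = spacing / 4 = 333 / 4 = 83.25 m
ASD = 83.25 * 1.33 = 111 m

111


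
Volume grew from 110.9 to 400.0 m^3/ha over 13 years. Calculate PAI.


Formula: PAI = (V_T2 - V_T1) / (T2 - T1)
Volume increment = 400.0 - 110.9 = 289.1 m^3/ha
PAI = 289.1 / 13 = 22.24 m^3/ha/year

22.24


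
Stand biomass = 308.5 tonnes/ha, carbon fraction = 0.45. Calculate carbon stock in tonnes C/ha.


Formula: Carbon Stock = Biomass * Carbon Fraction
C = 308.5 t/ha * 0.45
C = 138.8 t C/ha

138.8


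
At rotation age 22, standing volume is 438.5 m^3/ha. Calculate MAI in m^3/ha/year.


Formula: MAI = Total Volume / Stand Age
MAI = 438.5 m^3/ha / 22 years
MAI = 19.93 m^3/ha/year

19.93


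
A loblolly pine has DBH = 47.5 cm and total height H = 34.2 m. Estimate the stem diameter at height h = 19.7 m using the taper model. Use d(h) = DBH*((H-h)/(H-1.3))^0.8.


Taper: d(h) = DBH * ((H - h) / (H - 1.3))^0.8
Numerator = H - h = 34.2 - 19.7 = 14.5 m
Denominator = H - 1.3 = 34.2 - 1.3 = 32.9 m
Ratio = 14.5 / 32.9 = 0.44073
d = 47.5 * 0.44073^0.8 = 24.7 cm

24.7


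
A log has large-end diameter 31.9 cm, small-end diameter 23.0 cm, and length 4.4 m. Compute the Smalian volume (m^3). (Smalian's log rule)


Smalian: V = (A1 + A2)/2 * L,  A = pi*(D/200)^2
A1 = pi*(31.9/200)^2 = 0.079923 m^2
A2 = pi*(23.0/200)^2 = 0.041548 m^2
V = (0.079923+0.041548)/2*4.4 = 0.2672 m^3

0.2672


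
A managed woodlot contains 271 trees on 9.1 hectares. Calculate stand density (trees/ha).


Formula: Stand Density = N_trees / Area_ha
Density = 271 trees / 9.1 ha
Density = 30 trees/ha

30


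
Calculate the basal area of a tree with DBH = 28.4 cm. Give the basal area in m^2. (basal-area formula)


Formula: BA = pi * (DBH/2)^2 / 10000  (cm^2 to m^2)
Radius = DBH/2 = 28.4/2 = 14.2 cm
BA = pi * 14.2^2 / 10000
   = 633.4707 cm^2 / 10000
   = 0.0633 m^2

0.0633


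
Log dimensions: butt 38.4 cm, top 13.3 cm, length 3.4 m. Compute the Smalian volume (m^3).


Smalian: V = (A1 + A2)/2 * L,  A = pi*(D/200)^2
A1 = pi*(38.4/200)^2 = 0.115812 m^2
A2 = pi*(13.3/200)^2 = 0.013893 m^2
V = (0.115812+0.013893)/2*3.4 = 0.2205 m^3

0.2205


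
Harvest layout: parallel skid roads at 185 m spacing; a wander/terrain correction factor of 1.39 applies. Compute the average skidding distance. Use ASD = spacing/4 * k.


Formula: ASD = (spacing / 4) * correction
Uncorrected distance = spacing / 4 = 185 / 4 = 46.25 m
ASD = 46.25 * 1.39 = 64 m

64


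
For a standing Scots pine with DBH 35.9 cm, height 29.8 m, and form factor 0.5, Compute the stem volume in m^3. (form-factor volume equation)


Formula: V = pi * (DBH/200)^2 * H * ff
Radius = DBH/200 = 35.9/200 = 0.1795 m
Radius^2 = 0.1795^2 = 0.03222025 m^2
V = pi * 0.03222025 * 29.8 * 0.5
V = 1.508 m^3

1.508


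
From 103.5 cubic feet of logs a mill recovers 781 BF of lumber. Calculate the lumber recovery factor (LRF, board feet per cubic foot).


Formula: LRF = Lumber Output (BF) / Log Input (ft^3)
LRF = 781 BF / 103.5 ft^3
LRF = 7.55 BF/ft^3

7.55


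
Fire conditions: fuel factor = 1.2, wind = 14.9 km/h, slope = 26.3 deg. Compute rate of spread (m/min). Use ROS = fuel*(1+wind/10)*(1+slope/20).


Formula: ROS = fuel * (1 + wind/10) * (1 + slope/20)
Wind factor = 1 + 14.9/10 = 2.49
Slope factor = 1 + 26.3/20 = 2.315
ROS = 1.2 * 2.49 * 2.315 = 6.92 m/min

6.92


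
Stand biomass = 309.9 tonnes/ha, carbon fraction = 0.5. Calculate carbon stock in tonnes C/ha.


Formula: Carbon Stock = Biomass * Carbon Fraction
C = 309.9 t/ha * 0.5
C = 155.0 t C/ha

155.0


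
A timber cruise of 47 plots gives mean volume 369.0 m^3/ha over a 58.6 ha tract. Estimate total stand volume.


Formula: Total Volume = Mean Volume per ha * Total Area
Total Volume = 369.0 m^3/ha * 58.6 ha
Total Volume = 21623 m^3

21623


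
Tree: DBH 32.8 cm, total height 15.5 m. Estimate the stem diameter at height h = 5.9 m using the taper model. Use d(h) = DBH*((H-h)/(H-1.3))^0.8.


Taper: d(h) = DBH * ((H - h) / (H - 1.3))^0.8
Numerator = H - h = 15.5 - 5.9 = 9.6 m
Denominator = H - 1.3 = 15.5 - 1.3 = 14.2 m
Ratio = 9.6 / 14.2 = 0.67606
d = 32.8 * 0.67606^0.8 = 24.0 cm

24.0


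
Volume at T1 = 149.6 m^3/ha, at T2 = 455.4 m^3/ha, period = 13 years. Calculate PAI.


Formula: PAI = (V_T2 - V_T1) / (T2 - T1)
Volume increment = 455.4 - 149.6 = 305.8 m^3/ha
PAI = 305.8 / 13 = 23.52 m^3/ha/year

23.52


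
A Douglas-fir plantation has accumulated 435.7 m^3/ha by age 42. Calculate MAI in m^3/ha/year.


Formula: MAI = Total Volume / Stand Age
MAI = 435.7 m^3/ha / 42 years
MAI = 10.37 m^3/ha/year

10.37


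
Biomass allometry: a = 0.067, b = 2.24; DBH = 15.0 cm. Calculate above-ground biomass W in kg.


Formula: W = a * DBH^b  (allometric power law)
DBH^b = 15.0^2.24 = 430.9674
W = 0.067 * 430.9674 = 28.9 kg

28.9


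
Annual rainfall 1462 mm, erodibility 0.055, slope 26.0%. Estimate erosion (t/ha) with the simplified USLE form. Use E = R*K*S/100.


Formula: E = R * K * S / 100  (simplified USLE)
R * K = 1462 * 0.055 = 80.41
E = 80.41 * 26.0 / 100 = 20.91 t/ha

20.91


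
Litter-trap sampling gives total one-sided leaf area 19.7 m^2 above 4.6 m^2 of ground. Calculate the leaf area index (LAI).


Formula: LAI = total leaf area / ground area  (dimensionless)
LAI = 19.7 m^2 / 4.6 m^2
LAI = 4.28

4.28


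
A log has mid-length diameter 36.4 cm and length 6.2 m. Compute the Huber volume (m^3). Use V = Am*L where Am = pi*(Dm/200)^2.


Huber: V = Am * L,  Am = pi*(Dm/200)^2
Am = pi*(36.4/200)^2 = 0.104062 m^2
V = 0.104062*6.2 = 0.6452 m^3

0.6452


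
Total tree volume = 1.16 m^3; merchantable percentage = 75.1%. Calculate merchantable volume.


Formula: MV = V_total * (merchantable_pct / 100)
Merchantable fraction = 75.1% / 100 = 0.751
MV = 1.16 m^3 * 0.751 = 0.871 m^3

0.871


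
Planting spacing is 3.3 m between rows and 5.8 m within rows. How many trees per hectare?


Formula: TPH = 10000 m^2/ha / (spacing_x * spacing_y)
Area per tree = 3.3 m * 5.8 m = 19.14 m^2
TPH = 10000 / 19.14 = 522 trees/ha

522


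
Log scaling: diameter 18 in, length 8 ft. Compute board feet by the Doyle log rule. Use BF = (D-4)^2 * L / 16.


Doyle: BF = (D - 4)^2 * L / 16
Adjusted diameter = 18 - 4 = 14 in
(D-4)^2 = 14^2 = 196
BF = 196 * 8 / 16 = 98 BF

98


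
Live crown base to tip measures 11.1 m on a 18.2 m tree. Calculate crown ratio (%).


Formula: Crown Ratio = (Crown Length / Total Height) * 100
CR = (11.1 m / 18.2 m) * 100
CR = 0.6099 * 100 = 61.0%

61.0


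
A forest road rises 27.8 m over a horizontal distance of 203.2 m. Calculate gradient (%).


Formula: Gradient = rise / run * 100
Gradient = 27.8 / 203.2 * 100 = 13.7%

13.7


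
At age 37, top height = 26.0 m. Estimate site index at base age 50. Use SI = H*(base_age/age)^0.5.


Formula: SI = H_dom * (base_age / age)^0.5
Age ratio = 50 / 37 = 1.35135
sqrt(age_ratio) = 1.16248
SI = 26.0 * 1.16248 = 30.2 m

30.2


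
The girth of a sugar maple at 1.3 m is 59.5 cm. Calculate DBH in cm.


Formula: DBH = C / pi
DBH = 59.5 / pi
pi = 3.14159...
DBH = 18.9 cm

18.9


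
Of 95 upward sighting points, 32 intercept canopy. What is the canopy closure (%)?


Formula: Canopy closure = covered points / total points * 100
Closure = 32 / 95 * 100
Closure = 0.3368 * 100 = 33.7%

33.7


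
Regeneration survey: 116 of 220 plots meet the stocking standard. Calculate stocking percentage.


Formula: Stocking % = stocked plots / total plots * 100
Stocking = 116 / 220 * 100
Stocking = 0.5273 * 100 = 52.7%

52.7


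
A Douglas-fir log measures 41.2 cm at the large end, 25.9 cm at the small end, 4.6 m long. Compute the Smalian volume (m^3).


Smalian: V = (A1 + A2)/2 * L,  A = pi*(D/200)^2
A1 = pi*(41.2/200)^2 = 0.133317 m^2
A2 = pi*(25.9/200)^2 = 0.052685 m^2
V = (0.133317+0.052685)/2*4.6 = 0.4278 m^3

0.4278


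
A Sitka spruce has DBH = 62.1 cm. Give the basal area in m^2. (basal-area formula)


Formula: BA = pi * (DBH/2)^2 / 10000  (cm^2 to m^2)
Radius = DBH/2 = 62.1/2 = 31.05 cm
BA = pi * 31.05^2 / 10000
   = 3028.8173 cm^2 / 10000
   = 0.3029 m^2

0.3029


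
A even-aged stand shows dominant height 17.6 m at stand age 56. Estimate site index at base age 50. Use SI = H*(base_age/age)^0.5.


Formula: SI = H_dom * (base_age / age)^0.5
Age ratio = 50 / 56 = 0.89286
sqrt(age_ratio) = 0.94491
SI = 17.6 * 0.94491 = 16.6 m

16.6


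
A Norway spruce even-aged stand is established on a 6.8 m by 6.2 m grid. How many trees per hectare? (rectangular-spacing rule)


Formula: TPH = 10000 m^2/ha / (spacing_x * spacing_y)
Area per tree = 6.8 m * 6.2 m = 42.16 m^2
TPH = 10000 / 42.16 = 237 trees/ha

237


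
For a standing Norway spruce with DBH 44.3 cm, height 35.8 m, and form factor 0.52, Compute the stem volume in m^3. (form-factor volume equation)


Formula: V = pi * (DBH/200)^2 * H * ff
Radius = DBH/200 = 44.3/200 = 0.2215 m
Radius^2 = 0.2215^2 = 0.04906225 m^2
V = pi * 0.04906225 * 35.8 * 0.52
V = 2.869 m^3

2.869
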